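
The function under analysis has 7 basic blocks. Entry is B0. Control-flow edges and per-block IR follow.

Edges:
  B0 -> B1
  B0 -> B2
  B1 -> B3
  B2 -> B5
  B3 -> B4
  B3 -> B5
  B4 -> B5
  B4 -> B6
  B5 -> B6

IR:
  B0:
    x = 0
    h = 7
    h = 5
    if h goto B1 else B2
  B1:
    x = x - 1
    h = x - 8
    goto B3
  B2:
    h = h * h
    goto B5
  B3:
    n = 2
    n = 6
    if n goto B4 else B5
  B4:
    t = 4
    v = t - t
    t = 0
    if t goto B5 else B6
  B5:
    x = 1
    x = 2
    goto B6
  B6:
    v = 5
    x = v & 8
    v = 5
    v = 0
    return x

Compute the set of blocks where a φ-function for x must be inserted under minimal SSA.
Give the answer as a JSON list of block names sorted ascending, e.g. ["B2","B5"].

idom tree: B1←B0 B2←B0 B3←B1 B4←B3 B5←B0 B6←B0
Dom∩ at merges:
  B5: preds {B2,B3,B4}: {B0,B2} ∩ {B0,B1,B3} ∩ {B0,B1,B3,B4} = {B0}; idom=B0
  B6: preds {B4,B5}: {B0,B1,B3,B4} ∩ {B0,B5} = {B0}; idom=B0

DF derivation:
  B5←B2: walk B2 to B0
  B5←B3: walk B3→B1 to B0
  B5←B4: walk B4→B3→B1 to B0
  B6←B4: walk B4→B3→B1 to B0
  B6←B5: walk B5 to B0
  B0: DF=∅
  B1: DF={B5,B6}
  B2: DF={B5}
  B3: DF={B5,B6}
  B4: DF={B5,B6}
  B5: DF={B6}
  B6: DF=∅

φ for x: defs {B0,B1,B5,B6}
  DF⁺ = {B5,B6}

Answer: ["B5", "B6"]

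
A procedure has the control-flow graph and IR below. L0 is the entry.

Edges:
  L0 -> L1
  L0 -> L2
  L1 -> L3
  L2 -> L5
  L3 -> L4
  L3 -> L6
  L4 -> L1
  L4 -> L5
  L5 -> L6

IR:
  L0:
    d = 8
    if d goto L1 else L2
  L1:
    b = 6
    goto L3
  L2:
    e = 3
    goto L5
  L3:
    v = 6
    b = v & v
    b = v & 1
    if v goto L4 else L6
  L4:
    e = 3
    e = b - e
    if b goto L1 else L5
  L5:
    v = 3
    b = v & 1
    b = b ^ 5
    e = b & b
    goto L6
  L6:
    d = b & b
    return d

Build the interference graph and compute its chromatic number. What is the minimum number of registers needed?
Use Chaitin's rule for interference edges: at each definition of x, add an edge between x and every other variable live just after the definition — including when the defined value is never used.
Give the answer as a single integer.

Answer: 2

Analysis:
Per-block:
  L0 def {d} use ∅
  L1 def {b} use ∅
  L2 def {e} use ∅
  L3 def {b,v} use ∅
  L4 def {e} use {b}
  L5 def {b,e,v} use ∅
  L6 def {d} use {b}

Backward fixpoint:
  L0: in=∅ out=∅
  L1: in=∅ out=∅
  L2: in=∅ out=∅
  L3: in=∅ out={b}
  L4: in={b} out=∅
  L5: in=∅ out={b}
  L6: in={b} out=∅

Interference:
  b — {e,v}
  d — ∅
  e — {b}
  v — {b}

Colouring:
  lower bound: {b,e} mutually conflict ⇒ χ ≥ 2
  2-colouring: r0={b,d}  r1={e,v}
  χ = 2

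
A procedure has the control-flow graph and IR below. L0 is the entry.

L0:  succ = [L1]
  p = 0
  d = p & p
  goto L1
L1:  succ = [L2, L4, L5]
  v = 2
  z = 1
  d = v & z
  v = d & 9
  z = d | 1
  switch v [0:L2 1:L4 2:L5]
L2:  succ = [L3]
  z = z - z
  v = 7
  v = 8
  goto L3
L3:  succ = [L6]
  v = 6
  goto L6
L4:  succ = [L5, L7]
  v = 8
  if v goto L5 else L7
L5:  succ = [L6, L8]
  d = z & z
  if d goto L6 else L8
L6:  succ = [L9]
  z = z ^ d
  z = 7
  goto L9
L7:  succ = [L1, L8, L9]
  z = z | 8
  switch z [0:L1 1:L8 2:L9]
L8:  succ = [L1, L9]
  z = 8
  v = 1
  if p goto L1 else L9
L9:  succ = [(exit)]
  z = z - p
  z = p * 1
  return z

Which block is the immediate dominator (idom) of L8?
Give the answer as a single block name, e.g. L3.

Answer: L1

Analysis:
idom tree: L1←L0 L2←L1 L3←L2 L4←L1 L5←L1 L6←L1 L7←L4 L8←L1 L9←L1
Join-block Dom:
  L1: preds {L0,L7,L8}: {L0} ∩ {L0,L1,L4,L7} ∩ {L0,L1,L8} = {L0}; idom=L0
  L5: preds {L1,L4}: {L0,L1} ∩ {L0,L1,L4} = {L0,L1}; idom=L1
  L6: preds {L3,L5}: {L0,L1,L2,L3} ∩ {L0,L1,L5} = {L0,L1}; idom=L1
  L8: preds {L5,L7}: {L0,L1,L5} ∩ {L0,L1,L4,L7} = {L0,L1}; idom=L1
  L9: preds {L6,L7,L8}: {L0,L1,L6} ∩ {L0,L1,L4,L7} ∩ {L0,L1,L8} = {L0,L1}; idom=L1

idom(L8) = L1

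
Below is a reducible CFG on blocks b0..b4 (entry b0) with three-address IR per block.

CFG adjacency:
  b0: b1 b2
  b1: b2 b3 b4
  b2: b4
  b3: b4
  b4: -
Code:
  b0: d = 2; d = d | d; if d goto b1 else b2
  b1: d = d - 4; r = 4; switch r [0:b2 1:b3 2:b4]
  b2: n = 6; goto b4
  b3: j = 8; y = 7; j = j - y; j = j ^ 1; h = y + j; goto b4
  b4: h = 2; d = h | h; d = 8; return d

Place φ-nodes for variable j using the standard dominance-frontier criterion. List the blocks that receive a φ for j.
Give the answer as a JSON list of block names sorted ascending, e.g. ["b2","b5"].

Answer: ["b4"]

Derivation:
idom tree: b1←b0 b2←b0 b3←b1 b4←b0
Dom∩ at merges:
  b2: preds {b0,b1}: {b0} ∩ {b0,b1} = {b0}; idom=b0
  b4: preds {b1,b2,b3}: {b0,b1} ∩ {b0,b2} ∩ {b0,b1,b3} = {b0}; idom=b0

DF derivation:
  join b2 pred b0: · stop@b0
  join b2 pred b1: b1 stop@b0
  join b4 pred b1: b1 stop@b0
  join b4 pred b2: b2 stop@b0
  join b4 pred b3: b3→b1 stop@b0
  DF(b0)=∅
  DF(b1)={b2,b4}
  DF(b2)={b4}
  DF(b3)={b4}
  DF(b4)=∅

φ for j: defs {b3}
  DF⁺ = {b4}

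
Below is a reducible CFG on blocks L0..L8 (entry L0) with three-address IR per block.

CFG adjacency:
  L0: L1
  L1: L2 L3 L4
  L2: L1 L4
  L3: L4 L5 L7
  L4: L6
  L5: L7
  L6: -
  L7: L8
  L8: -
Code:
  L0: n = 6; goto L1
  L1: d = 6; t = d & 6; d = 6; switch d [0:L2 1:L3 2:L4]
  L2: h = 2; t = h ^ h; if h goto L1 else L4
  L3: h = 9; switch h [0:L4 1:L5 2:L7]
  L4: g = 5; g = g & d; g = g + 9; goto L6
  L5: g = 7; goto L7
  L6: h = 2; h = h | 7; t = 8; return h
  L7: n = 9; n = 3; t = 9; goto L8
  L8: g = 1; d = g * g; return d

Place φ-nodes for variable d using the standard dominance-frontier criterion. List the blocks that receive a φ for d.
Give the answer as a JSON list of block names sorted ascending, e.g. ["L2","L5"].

Answer: ["L1"]

Derivation:
idom tree: L1←L0 L2←L1 L3←L1 L4←L1 L5←L3 L6←L4 L7←L3 L8←L7
Join-block Dom:
  L1: preds {L0,L2}: {L0} ∩ {L0,L1,L2} = {L0}; idom=L0
  L4: preds {L1,L2,L3}: {L0,L1} ∩ {L0,L1,L2} ∩ {L0,L1,L3} = {L0,L1}; idom=L1
  L7: preds {L3,L5}: {L0,L1,L3} ∩ {L0,L1,L3,L5} = {L0,L1,L3}; idom=L3

DF derivation:
  join L1 pred L0: · stop@L0
  join L1 pred L2: L2→L1 stop@L0
  join L4 pred L1: · stop@L1
  join L4 pred L2: L2 stop@L1
  join L4 pred L3: L3 stop@L1
  join L7 pred L3: · stop@L3
  join L7 pred L5: L5 stop@L3
  DF(L0)=∅
  DF(L1)={L1}
  DF(L2)={L1,L4}
  DF(L3)={L4}
  DF(L4)=∅
  DF(L5)={L7}
  DF(L6)=∅
  DF(L7)=∅
  DF(L8)=∅

φ for d: defs {L1,L8}
  DF⁺ = {L1}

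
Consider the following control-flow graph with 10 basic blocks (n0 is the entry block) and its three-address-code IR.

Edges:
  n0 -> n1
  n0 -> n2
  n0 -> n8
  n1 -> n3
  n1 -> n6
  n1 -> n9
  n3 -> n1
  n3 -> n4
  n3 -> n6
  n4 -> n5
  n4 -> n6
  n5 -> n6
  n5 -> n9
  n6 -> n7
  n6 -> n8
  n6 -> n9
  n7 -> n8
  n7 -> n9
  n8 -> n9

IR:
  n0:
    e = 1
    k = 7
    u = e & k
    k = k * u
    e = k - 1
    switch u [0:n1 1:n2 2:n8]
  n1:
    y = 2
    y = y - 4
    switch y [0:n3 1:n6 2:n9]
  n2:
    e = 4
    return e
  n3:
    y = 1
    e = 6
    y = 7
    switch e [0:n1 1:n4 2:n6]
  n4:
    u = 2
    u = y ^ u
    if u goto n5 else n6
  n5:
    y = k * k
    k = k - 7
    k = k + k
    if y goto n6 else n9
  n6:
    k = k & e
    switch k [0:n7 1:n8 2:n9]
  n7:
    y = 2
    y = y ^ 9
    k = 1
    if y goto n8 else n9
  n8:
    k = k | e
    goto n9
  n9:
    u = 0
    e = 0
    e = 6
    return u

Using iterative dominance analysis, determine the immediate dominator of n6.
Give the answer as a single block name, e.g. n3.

Answer: n1

Working:
idom tree: n1←n0 n2←n0 n3←n1 n4←n3 n5←n4 n6←n1 n7←n6 n8←n0 n9←n0
Dom∩ at merges:
  n1: preds {n0,n3}: {n0} ∩ {n0,n1,n3} = {n0}; idom=n0
  n6: preds {n1,n3,n4,n5}: {n0,n1} ∩ {n0,n1,n3} ∩ {n0,n1,n3,n4} ∩ {n0,n1,n3,n4,n5} = {n0,n1}; idom=n1
  n8: preds {n0,n6,n7}: {n0} ∩ {n0,n1,n6} ∩ {n0,n1,n6,n7} = {n0}; idom=n0
  n9: preds {n1,n5,n6,n7,n8}: {n0,n1} ∩ {n0,n1,n3,n4,n5} ∩ {n0,n1,n6} ∩ {n0,n1,n6,n7} ∩ {n0,n8} = {n0}; idom=n0

idom(n6) = n1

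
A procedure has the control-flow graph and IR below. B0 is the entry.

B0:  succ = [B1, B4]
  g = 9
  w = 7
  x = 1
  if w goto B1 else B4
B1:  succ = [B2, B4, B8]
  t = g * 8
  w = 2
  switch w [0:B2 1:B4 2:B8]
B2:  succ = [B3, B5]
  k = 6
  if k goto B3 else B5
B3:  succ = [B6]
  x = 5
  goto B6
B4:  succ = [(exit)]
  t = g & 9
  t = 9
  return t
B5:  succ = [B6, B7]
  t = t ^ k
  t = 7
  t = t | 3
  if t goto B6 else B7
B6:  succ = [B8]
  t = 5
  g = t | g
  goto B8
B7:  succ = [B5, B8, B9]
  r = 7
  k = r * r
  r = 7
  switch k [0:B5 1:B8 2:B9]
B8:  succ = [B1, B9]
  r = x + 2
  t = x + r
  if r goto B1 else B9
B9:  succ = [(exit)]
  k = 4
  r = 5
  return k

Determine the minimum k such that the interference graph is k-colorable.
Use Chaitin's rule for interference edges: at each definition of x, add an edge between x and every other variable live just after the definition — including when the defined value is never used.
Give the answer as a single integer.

def/use:
  B0: def={g,w,x} ue=∅
  B1: def={t,w} ue={g}
  B2: def={k} ue=∅
  B3: def={x} ue=∅
  B4: def={t} ue={g}
  B5: def={t} ue={k,t}
  B6: def={g,t} ue={g}
  B7: def={k,r} ue=∅
  B8: def={r,t} ue={x}
  B9: def={k,r} ue=∅

Backward fixpoint:
  live B0: ∅→{g,x}
  live B1: {g,x}→{g,t,x}
  live B2: {g,t,x}→{g,k,t,x}
  live B3: {g}→{g,x}
  live B4: {g}→∅
  live B5: {g,k,t,x}→{g,t,x}
  live B6: {g,x}→{g,x}
  live B7: {g,t,x}→{g,k,t,x}
  live B8: {g,x}→{g,x}
  live B9: ∅→∅

Conflict graph:
  g — {k,r,t,w,x}
  k — {g,r,t,x}
  r — {g,k,t,x}
  t — {g,k,r,w,x}
  w — {g,t,x}
  x — {g,k,r,t,w}

Chromatic number:
  lower bound: {g,k,r,t,x} mutually conflict ⇒ χ ≥ 5
  assign g→r0 k→r3 r→r4 t→r1 w→r3 x→r2 — no edge inside a register ⇒ χ ≤ 5
  χ = 5

Answer: 5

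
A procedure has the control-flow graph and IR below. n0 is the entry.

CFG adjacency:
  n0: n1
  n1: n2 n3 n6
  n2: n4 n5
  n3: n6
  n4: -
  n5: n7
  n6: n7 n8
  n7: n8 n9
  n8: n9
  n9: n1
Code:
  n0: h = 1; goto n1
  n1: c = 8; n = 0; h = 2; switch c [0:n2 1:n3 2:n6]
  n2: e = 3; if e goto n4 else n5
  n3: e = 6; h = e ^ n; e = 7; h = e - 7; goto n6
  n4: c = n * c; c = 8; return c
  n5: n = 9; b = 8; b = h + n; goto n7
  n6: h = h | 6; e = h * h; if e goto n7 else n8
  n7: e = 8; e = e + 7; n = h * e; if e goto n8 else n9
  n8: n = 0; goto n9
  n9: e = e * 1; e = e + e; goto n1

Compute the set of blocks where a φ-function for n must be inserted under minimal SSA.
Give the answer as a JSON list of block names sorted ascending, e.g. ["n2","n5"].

idom tree: n1←n0 n2←n1 n3←n1 n4←n2 n5←n2 n6←n1 n7←n1 n8←n1 n9←n1
Dom∩ at merges:
  n1: preds {n0,n9}: {n0} ∩ {n0,n1,n9} = {n0}; idom=n0
  n6: preds {n1,n3}: {n0,n1} ∩ {n0,n1,n3} = {n0,n1}; idom=n1
  n7: preds {n5,n6}: {n0,n1,n2,n5} ∩ {n0,n1,n6} = {n0,n1}; idom=n1
  n8: preds {n6,n7}: {n0,n1,n6} ∩ {n0,n1,n7} = {n0,n1}; idom=n1
  n9: preds {n7,n8}: {n0,n1,n7} ∩ {n0,n1,n8} = {n0,n1}; idom=n1

Frontier:
  join n1 pred n0: · stop@n0
  join n1 pred n9: n9→n1 stop@n0
  join n6 pred n1: · stop@n1
  join n6 pred n3: n3 stop@n1
  join n7 pred n5: n5→n2 stop@n1
  join n7 pred n6: n6 stop@n1
  join n8 pred n6: n6 stop@n1
  join n8 pred n7: n7 stop@n1
  join n9 pred n7: n7 stop@n1
  join n9 pred n8: n8 stop@n1
  n0 → ∅
  n1 → {n1}
  n2 → {n7}
  n3 → {n6}
  n4 → ∅
  n5 → {n7}
  n6 → {n7,n8}
  n7 → {n8,n9}
  n8 → {n9}
  n9 → {n1}

φ for n: defs {n1,n5,n7,n8}
  DF⁺ = {n1,n7,n8,n9}

Answer: ["n1", "n7", "n8", "n9"]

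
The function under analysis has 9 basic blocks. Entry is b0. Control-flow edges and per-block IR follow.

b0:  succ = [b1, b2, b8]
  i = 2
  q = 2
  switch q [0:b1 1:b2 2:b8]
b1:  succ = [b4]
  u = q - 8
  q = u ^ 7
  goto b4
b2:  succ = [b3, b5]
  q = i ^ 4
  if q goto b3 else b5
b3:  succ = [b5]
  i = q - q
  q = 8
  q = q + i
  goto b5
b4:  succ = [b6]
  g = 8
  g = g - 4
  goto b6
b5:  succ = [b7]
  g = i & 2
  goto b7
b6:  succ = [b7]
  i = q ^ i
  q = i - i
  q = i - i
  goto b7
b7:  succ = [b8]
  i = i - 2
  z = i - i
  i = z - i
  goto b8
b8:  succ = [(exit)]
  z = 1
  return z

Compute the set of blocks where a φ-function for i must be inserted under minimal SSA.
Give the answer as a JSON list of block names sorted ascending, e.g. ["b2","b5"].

idom tree: b1←b0 b2←b0 b3←b2 b4←b1 b5←b2 b6←b4 b7←b0 b8←b0
Dom at joins:
  b5: preds {b2,b3}: {b0,b2} ∩ {b0,b2,b3} = {b0,b2}; idom=b2
  b7: preds {b5,b6}: {b0,b2,b5} ∩ {b0,b1,b4,b6} = {b0}; idom=b0
  b8: preds {b0,b7}: {b0} ∩ {b0,b7} = {b0}; idom=b0

DF derivation:
  join b5 pred b2: · stop@b2
  join b5 pred b3: b3 stop@b2
  join b7 pred b5: b5→b2 stop@b0
  join b7 pred b6: b6→b4→b1 stop@b0
  join b8 pred b0: · stop@b0
  join b8 pred b7: b7 stop@b0
  b0 → ∅
  b1 → {b7}
  b2 → {b7}
  b3 → {b5}
  b4 → {b7}
  b5 → {b7}
  b6 → {b7}
  b7 → {b8}
  b8 → ∅

φ for i: defs {b0,b3,b6,b7}
  DF⁺ = {b5,b7,b8}

Answer: ["b5", "b7", "b8"]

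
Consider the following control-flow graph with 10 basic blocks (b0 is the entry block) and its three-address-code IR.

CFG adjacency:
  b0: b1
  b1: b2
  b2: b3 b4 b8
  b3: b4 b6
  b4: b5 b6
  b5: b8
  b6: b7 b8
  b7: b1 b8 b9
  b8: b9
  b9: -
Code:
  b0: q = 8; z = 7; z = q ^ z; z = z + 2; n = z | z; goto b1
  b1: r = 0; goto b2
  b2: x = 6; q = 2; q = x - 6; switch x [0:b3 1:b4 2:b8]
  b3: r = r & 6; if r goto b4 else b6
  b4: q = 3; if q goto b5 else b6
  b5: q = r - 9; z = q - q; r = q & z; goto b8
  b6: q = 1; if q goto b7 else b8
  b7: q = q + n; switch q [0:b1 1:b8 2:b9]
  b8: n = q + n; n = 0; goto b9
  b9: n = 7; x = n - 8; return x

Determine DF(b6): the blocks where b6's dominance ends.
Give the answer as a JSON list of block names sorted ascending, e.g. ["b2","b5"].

idom tree: b1←b0 b2←b1 b3←b2 b4←b2 b5←b4 b6←b2 b7←b6 b8←b2 b9←b2
Dom at joins:
  b1: preds {b0,b7}: {b0} ∩ {b0,b1,b2,b6,b7} = {b0}; idom=b0
  b4: preds {b2,b3}: {b0,b1,b2} ∩ {b0,b1,b2,b3} = {b0,b1,b2}; idom=b2
  b6: preds {b3,b4}: {b0,b1,b2,b3} ∩ {b0,b1,b2,b4} = {b0,b1,b2}; idom=b2
  b8: preds {b2,b5,b6,b7}: {b0,b1,b2} ∩ {b0,b1,b2,b4,b5} ∩ {b0,b1,b2,b6} ∩ {b0,b1,b2,b6,b7} = {b0,b1,b2}; idom=b2
  b9: preds {b7,b8}: {b0,b1,b2,b6,b7} ∩ {b0,b1,b2,b8} = {b0,b1,b2}; idom=b2

DF derivation:
  b1←b0: walk · to b0
  b1←b7: walk b7→b6→b2→b1 to b0
  b4←b2: walk · to b2
  b4←b3: walk b3 to b2
  b6←b3: walk b3 to b2
  b6←b4: walk b4 to b2
  b8←b2: walk · to b2
  b8←b5: walk b5→b4 to b2
  b8←b6: walk b6 to b2
  b8←b7: walk b7→b6 to b2
  b9←b7: walk b7→b6 to b2
  b9←b8: walk b8 to b2
  b0: DF=∅
  b1: DF={b1}
  b2: DF={b1}
  b3: DF={b4,b6}
  b4: DF={b6,b8}
  b5: DF={b8}
  b6: DF={b1,b8,b9}
  b7: DF={b1,b8,b9}
  b8: DF={b9}
  b9: DF=∅

DF(b6) = ["b1", "b8", "b9"]

Answer: ["b1", "b8", "b9"]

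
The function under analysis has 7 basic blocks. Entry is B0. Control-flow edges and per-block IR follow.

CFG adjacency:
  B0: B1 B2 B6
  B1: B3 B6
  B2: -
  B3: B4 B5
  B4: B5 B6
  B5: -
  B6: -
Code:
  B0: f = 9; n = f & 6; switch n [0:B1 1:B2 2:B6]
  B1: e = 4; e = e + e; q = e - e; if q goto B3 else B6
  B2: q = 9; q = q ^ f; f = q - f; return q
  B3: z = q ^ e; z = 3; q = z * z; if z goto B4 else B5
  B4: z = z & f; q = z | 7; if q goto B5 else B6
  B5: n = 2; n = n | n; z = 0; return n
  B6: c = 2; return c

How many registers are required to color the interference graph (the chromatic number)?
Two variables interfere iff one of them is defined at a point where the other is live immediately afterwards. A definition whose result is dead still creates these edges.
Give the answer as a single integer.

Per-block:
  B0 def {f,n} use ∅
  B1 def {e,q} use ∅
  B2 def {f,q} use {f}
  B3 def {q,z} use {e,q}
  B4 def {q,z} use {f,z}
  B5 def {n,z} use ∅
  B6 def {c} use ∅

Backward fixpoint:
  live B0: ∅→{f}
  live B1: {f}→{e,f,q}
  live B2: {f}→∅
  live B3: {e,f,q}→{f,z}
  live B4: {f,z}→∅
  live B5: ∅→∅
  live B6: ∅→∅

Interfere edges:
  c — ∅
  e — {f,q}
  f — {e,n,q,z}
  n — {f,z}
  q — {e,f,z}
  z — {f,n,q}

Registers:
  {e,f,q} pairwise interfere (3-clique) ⇒ χ ≥ 3
  3-colouring: r0={c,f}  r1={n,q}  r2={e,z}
  χ = 3

Answer: 3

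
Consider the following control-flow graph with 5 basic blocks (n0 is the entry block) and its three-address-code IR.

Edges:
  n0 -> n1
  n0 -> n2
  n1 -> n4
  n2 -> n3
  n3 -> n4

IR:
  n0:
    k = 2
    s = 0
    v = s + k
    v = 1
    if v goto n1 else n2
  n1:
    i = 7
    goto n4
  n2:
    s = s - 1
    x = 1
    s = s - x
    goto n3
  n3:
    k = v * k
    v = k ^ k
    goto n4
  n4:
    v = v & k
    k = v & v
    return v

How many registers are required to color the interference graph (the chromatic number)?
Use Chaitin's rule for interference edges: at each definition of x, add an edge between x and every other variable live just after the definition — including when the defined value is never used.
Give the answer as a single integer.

Answer: 4

Analysis:
Per-block:
  n0: {k,s,v} / ∅
  n1: {i} / ∅
  n2: {s,x} / {s}
  n3: {k,v} / {k,v}
  n4: {k,v} / {k,v}

Live sets:
  n0 li=∅ lo={k,s,v}
  n1 li={k,v} lo={k,v}
  n2 li={k,s,v} lo={k,v}
  n3 li={k,v} lo={k,v}
  n4 li={k,v} lo=∅

Conflict graph:
  i↔{k,v}
  k↔{i,s,v,x}
  s↔{k,v,x}
  v↔{i,k,s,x}
  x↔{k,s,v}

Chromatic number:
  {k,s,v,x} pairwise interfere (4-clique) ⇒ χ ≥ 4
  assign i→c2 k→c0 s→c2 v→c1 x→c3 — no edge inside a register ⇒ χ ≤ 4
  χ = 4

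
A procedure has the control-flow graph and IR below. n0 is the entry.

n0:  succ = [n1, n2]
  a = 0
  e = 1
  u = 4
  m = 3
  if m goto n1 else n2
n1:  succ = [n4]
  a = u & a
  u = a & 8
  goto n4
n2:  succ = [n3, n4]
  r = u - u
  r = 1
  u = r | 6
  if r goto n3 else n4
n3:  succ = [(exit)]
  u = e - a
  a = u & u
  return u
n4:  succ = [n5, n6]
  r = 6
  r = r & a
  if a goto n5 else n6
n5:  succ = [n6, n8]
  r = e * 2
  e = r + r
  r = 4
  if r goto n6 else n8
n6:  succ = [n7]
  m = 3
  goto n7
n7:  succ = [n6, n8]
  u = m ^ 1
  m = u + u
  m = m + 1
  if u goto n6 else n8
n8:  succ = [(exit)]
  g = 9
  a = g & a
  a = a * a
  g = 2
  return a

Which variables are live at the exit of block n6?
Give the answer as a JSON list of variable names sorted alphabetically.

def/use:
  n0 def {a,e,m,u} use ∅
  n1 def {a,u} use {a,u}
  n2 def {r,u} use {u}
  n3 def {a,u} use {a,e}
  n4 def {r} use {a}
  n5 def {e,r} use {e}
  n6 def {m} use ∅
  n7 def {m,u} use {m}
  n8 def {a,g} use {a}

Backward fixpoint:
  n0: in=∅ out={a,e,u}
  n1: in={a,e,u} out={a,e}
  n2: in={a,e,u} out={a,e}
  n3: in={a,e} out=∅
  n4: in={a,e} out={a,e}
  n5: in={a,e} out={a}
  n6: in={a} out={a,m}
  n7: in={a,m} out={a}
  n8: in={a} out=∅

live-out(n6) = ["a", "m"]

Answer: ["a", "m"]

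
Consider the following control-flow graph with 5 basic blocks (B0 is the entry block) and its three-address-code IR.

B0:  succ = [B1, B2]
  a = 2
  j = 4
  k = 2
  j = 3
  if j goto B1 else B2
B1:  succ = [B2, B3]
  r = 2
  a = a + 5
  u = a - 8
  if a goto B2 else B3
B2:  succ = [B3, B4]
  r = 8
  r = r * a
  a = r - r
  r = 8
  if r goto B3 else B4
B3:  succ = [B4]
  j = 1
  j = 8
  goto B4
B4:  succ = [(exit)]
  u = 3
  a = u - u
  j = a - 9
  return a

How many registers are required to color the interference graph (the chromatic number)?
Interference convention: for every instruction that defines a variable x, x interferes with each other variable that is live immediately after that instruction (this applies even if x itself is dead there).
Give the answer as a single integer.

Block summaries:
  B0: {a,j,k} / ∅
  B1: {a,r,u} / {a}
  B2: {a,r} / {a}
  B3: {j} / ∅
  B4: {a,j,u} / ∅

Liveness:
  B0: in=∅ out={a}
  B1: in={a} out={a}
  B2: in={a} out=∅
  B3: in=∅ out=∅
  B4: in=∅ out=∅

Interference:
  a: {j,k,r,u}
  j: {a}
  k: {a}
  r: {a}
  u: {a}

Registers:
  {a,j} pairwise interfere (2-clique) ⇒ χ ≥ 2
  2-colouring: c0={a}  c1={j,k,r,u}
  χ = 2

Answer: 2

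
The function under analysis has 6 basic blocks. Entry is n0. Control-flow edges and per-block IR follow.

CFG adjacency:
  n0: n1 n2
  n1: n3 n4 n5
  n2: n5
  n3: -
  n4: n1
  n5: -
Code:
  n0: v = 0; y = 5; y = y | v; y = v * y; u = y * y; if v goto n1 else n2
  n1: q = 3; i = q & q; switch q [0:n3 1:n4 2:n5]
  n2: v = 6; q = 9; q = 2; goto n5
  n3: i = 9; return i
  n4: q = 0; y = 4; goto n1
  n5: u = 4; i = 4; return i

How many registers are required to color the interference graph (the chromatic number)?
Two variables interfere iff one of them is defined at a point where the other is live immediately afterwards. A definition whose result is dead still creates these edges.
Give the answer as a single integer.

Per-block:
  n0 def {u,v,y} use ∅
  n1 def {i,q} use ∅
  n2 def {q,v} use ∅
  n3 def {i} use ∅
  n4 def {q,y} use ∅
  n5 def {i,u} use ∅

Backward fixpoint:
  live n0: ∅→∅
  live n1: ∅→∅
  live n2: ∅→∅
  live n3: ∅→∅
  live n4: ∅→∅
  live n5: ∅→∅

Interfere edges:
  i — {q}
  q — {i}
  u — {v}
  v — {u,y}
  y — {v}

Colouring:
  {i,q} pairwise interfere (2-clique) ⇒ χ ≥ 2
  2-colouring: r0={i,v}  r1={q,u,y}
  χ = 2

Answer: 2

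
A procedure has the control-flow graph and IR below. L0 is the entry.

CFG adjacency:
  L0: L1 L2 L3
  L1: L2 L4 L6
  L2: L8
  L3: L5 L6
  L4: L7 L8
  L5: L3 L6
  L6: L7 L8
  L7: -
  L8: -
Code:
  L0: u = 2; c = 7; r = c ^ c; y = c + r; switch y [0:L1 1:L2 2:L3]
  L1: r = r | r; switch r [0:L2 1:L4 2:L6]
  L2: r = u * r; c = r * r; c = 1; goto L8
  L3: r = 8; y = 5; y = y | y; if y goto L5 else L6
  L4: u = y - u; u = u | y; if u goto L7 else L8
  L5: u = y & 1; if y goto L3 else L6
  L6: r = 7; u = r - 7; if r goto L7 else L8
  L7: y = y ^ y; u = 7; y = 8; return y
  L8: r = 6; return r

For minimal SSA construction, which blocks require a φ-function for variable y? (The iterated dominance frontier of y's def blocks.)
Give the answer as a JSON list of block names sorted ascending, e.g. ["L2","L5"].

Answer: ["L3", "L6", "L7", "L8"]

Working:
idom tree: L1←L0 L2←L0 L3←L0 L4←L1 L5←L3 L6←L0 L7←L0 L8←L0
Dom∩ at merges:
  L2: preds {L0,L1}: {L0} ∩ {L0,L1} = {L0}; idom=L0
  L3: preds {L0,L5}: {L0} ∩ {L0,L3,L5} = {L0}; idom=L0
  L6: preds {L1,L3,L5}: {L0,L1} ∩ {L0,L3} ∩ {L0,L3,L5} = {L0}; idom=L0
  L7: preds {L4,L6}: {L0,L1,L4} ∩ {L0,L6} = {L0}; idom=L0
  L8: preds {L2,L4,L6}: {L0,L2} ∩ {L0,L1,L4} ∩ {L0,L6} = {L0}; idom=L0

DF derivation:
  L2←L0: walk · to L0
  L2←L1: walk L1 to L0
  L3←L0: walk · to L0
  L3←L5: walk L5→L3 to L0
  L6←L1: walk L1 to L0
  L6←L3: walk L3 to L0
  L6←L5: walk L5→L3 to L0
  L7←L4: walk L4→L1 to L0
  L7←L6: walk L6 to L0
  L8←L2: walk L2 to L0
  L8←L4: walk L4→L1 to L0
  L8←L6: walk L6 to L0
  DF(L0)=∅
  DF(L1)={L2,L6,L7,L8}
  DF(L2)={L8}
  DF(L3)={L3,L6}
  DF(L4)={L7,L8}
  DF(L5)={L3,L6}
  DF(L6)={L7,L8}
  DF(L7)=∅
  DF(L8)=∅

φ for y: defs {L0,L3,L7}
  DF⁺ = {L3,L6,L7,L8}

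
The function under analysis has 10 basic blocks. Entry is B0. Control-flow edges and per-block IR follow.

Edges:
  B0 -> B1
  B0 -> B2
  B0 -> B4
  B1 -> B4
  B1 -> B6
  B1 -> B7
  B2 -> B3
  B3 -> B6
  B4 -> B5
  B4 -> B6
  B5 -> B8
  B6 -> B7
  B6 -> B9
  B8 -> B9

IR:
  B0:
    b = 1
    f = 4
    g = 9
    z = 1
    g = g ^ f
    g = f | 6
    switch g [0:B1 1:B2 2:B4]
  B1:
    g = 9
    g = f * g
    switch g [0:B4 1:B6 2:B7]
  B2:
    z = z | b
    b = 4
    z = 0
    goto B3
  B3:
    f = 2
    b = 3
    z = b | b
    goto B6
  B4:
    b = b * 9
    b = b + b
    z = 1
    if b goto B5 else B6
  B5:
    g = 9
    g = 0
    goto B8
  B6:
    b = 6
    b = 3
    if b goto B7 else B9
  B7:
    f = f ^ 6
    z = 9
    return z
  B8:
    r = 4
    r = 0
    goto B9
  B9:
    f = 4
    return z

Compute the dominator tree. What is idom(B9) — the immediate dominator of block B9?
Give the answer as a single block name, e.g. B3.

Answer: B0

Derivation:
idom tree: B1←B0 B2←B0 B3←B2 B4←B0 B5←B4 B6←B0 B7←B0 B8←B5 B9←B0
Join-block Dom:
  B4: preds {B0,B1}: {B0} ∩ {B0,B1} = {B0}; idom=B0
  B6: preds {B1,B3,B4}: {B0,B1} ∩ {B0,B2,B3} ∩ {B0,B4} = {B0}; idom=B0
  B7: preds {B1,B6}: {B0,B1} ∩ {B0,B6} = {B0}; idom=B0
  B9: preds {B6,B8}: {B0,B6} ∩ {B0,B4,B5,B8} = {B0}; idom=B0

idom(B9) = B0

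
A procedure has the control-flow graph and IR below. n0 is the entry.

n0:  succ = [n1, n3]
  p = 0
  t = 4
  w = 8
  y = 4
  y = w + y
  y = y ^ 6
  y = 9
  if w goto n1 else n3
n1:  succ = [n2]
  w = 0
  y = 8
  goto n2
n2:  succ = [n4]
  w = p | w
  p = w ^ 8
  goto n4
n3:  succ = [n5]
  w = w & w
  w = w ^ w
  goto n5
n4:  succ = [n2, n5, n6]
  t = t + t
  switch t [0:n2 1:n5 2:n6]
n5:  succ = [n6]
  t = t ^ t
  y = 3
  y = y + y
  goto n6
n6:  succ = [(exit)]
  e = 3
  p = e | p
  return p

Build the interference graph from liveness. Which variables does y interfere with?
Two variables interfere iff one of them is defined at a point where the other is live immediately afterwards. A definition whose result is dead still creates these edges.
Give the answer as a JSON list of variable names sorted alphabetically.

def/use:
  n0: {p,t,w,y} / ∅
  n1: {w,y} / ∅
  n2: {p,w} / {p,w}
  n3: {w} / {w}
  n4: {t} / {t}
  n5: {t,y} / {t}
  n6: {e,p} / {p}

Live sets:
  n0: in=∅ out={p,t,w}
  n1: in={p,t} out={p,t,w}
  n2: in={p,t,w} out={p,t,w}
  n3: in={p,t,w} out={p,t}
  n4: in={p,t,w} out={p,t,w}
  n5: in={p,t} out={p}
  n6: in={p} out=∅

Interfere edges:
  e — {p}
  p — {e,t,w,y}
  t — {p,w,y}
  w — {p,t,y}
  y — {p,t,w}

N(y) = ["p", "t", "w"]

Answer: ["p", "t", "w"]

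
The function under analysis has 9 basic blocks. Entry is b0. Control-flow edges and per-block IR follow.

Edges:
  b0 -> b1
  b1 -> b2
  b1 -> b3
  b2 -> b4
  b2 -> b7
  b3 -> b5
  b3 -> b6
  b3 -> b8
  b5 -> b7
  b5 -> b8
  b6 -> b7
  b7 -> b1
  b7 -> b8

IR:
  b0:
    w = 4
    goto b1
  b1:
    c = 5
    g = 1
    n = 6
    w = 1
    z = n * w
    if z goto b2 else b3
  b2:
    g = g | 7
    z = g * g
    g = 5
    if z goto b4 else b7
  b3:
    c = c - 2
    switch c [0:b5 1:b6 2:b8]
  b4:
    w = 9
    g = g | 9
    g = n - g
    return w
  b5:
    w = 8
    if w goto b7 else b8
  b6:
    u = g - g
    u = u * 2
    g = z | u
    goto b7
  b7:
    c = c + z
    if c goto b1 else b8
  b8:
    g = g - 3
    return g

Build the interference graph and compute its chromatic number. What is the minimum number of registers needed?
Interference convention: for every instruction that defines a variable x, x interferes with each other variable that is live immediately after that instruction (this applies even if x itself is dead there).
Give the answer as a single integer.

def/use:
  b0: def={w} ue=∅
  b1: def={c,g,n,w,z} ue=∅
  b2: def={g,z} ue={g}
  b3: def={c} ue={c}
  b4: def={g,w} ue={g,n}
  b5: def={w} ue=∅
  b6: def={g,u} ue={g,z}
  b7: def={c} ue={c,z}
  b8: def={g} ue={g}

Live sets:
  b0: in=∅ out=∅
  b1: in=∅ out={c,g,n,z}
  b2: in={c,g,n} out={c,g,n,z}
  b3: in={c,g,z} out={c,g,z}
  b4: in={g,n} out=∅
  b5: in={c,g,z} out={c,g,z}
  b6: in={c,g,z} out={c,g,z}
  b7: in={c,g,z} out={g}
  b8: in={g} out=∅

Interference:
  c: {g,n,u,w,z}
  g: {c,n,w,z}
  n: {c,g,w,z}
  u: {c,z}
  w: {c,g,n,z}
  z: {c,g,n,u,w}

Chromatic number:
  {c,g,n,w,z} pairwise interfere (5-clique) ⇒ χ ≥ 5
  assign c→r0 g→r2 n→r3 u→r2 w→r4 z→r1 — no edge inside a register ⇒ χ ≤ 5
  χ = 5

Answer: 5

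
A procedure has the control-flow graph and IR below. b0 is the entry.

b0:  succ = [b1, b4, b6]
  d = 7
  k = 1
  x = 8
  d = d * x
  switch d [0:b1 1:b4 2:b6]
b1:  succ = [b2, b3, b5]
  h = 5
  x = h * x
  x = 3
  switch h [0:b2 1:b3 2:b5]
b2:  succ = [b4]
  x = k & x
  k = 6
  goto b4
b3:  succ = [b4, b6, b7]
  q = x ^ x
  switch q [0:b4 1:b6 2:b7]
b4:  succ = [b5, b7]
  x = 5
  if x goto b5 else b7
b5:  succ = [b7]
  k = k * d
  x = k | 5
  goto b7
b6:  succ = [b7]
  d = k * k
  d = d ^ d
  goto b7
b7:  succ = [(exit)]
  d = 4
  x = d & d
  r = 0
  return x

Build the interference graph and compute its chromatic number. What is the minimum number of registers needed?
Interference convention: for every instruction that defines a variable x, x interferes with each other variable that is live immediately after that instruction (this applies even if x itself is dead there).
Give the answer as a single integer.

Answer: 4

Analysis:
Block summaries:
  b0: {d,k,x} / ∅
  b1: {h,x} / {x}
  b2: {k,x} / {k,x}
  b3: {q} / {x}
  b4: {x} / ∅
  b5: {k,x} / {d,k}
  b6: {d} / {k}
  b7: {d,r,x} / ∅

Live sets:
  live b0: ∅→{d,k,x}
  live b1: {d,k,x}→{d,k,x}
  live b2: {d,k,x}→{d,k}
  live b3: {d,k,x}→{d,k}
  live b4: {d,k}→{d,k}
  live b5: {d,k}→∅
  live b6: {k}→∅
  live b7: ∅→∅

Conflict graph:
  d: {h,k,q,x}
  h: {d,k,x}
  k: {d,h,q,x}
  q: {d,k}
  r: {x}
  x: {d,h,k,r}

Chromatic number:
  {d,h,k,x} pairwise interfere (4-clique) ⇒ χ ≥ 4
  4-colouring: R0={d,r}  R1={k}  R2={q,x}  R3={h}
  χ = 4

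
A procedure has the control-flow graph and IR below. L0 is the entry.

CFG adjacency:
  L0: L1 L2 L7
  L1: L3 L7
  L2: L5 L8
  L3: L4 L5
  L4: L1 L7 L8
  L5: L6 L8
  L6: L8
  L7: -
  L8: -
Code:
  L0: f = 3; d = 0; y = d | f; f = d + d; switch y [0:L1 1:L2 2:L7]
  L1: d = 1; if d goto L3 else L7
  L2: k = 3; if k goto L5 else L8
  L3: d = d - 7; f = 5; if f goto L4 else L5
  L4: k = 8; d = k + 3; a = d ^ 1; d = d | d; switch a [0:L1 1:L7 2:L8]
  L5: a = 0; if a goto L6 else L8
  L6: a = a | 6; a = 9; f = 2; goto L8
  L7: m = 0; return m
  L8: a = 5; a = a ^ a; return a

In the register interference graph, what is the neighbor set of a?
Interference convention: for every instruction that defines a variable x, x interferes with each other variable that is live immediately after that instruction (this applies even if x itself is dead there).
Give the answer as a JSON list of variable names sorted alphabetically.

Answer: ["d"]

Derivation:
Block summaries:
  L0 def {d,f,y} use ∅
  L1 def {d} use ∅
  L2 def {k} use ∅
  L3 def {d,f} use {d}
  L4 def {a,d,k} use ∅
  L5 def {a} use ∅
  L6 def {a,f} use {a}
  L7 def {m} use ∅
  L8 def {a} use ∅

Backward fixpoint:
  live L0: ∅→∅
  live L1: ∅→{d}
  live L2: ∅→∅
  live L3: {d}→∅
  live L4: ∅→∅
  live L5: ∅→{a}
  live L6: {a}→∅
  live L7: ∅→∅
  live L8: ∅→∅

Conflict graph:
  a — {d}
  d — {a,f,y}
  f — {d,y}
  k — ∅
  m — ∅
  y — {d,f}

N(a) = ["d"]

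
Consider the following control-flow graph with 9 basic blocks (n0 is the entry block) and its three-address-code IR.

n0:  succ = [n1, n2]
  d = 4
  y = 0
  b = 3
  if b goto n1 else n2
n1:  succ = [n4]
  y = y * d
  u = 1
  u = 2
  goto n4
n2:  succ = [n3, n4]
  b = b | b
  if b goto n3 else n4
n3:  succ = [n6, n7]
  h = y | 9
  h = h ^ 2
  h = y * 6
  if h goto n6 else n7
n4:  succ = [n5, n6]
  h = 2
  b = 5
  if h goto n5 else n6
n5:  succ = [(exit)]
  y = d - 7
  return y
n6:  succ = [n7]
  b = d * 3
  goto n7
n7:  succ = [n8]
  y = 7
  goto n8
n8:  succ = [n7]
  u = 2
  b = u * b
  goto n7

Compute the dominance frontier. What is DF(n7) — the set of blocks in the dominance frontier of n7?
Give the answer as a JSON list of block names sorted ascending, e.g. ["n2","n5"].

idom tree: n1←n0 n2←n0 n3←n2 n4←n0 n5←n4 n6←n0 n7←n0 n8←n7
Dom∩ at merges:
  n4: preds {n1,n2}: {n0,n1} ∩ {n0,n2} = {n0}; idom=n0
  n6: preds {n3,n4}: {n0,n2,n3} ∩ {n0,n4} = {n0}; idom=n0
  n7: preds {n3,n6,n8}: {n0,n2,n3} ∩ {n0,n6} ∩ {n0,n7,n8} = {n0}; idom=n0

DF walk-up:
  join n4 pred n1: n1 stop@n0
  join n4 pred n2: n2 stop@n0
  join n6 pred n3: n3→n2 stop@n0
  join n6 pred n4: n4 stop@n0
  join n7 pred n3: n3→n2 stop@n0
  join n7 pred n6: n6 stop@n0
  join n7 pred n8: n8→n7 stop@n0
  n0 → ∅
  n1 → {n4}
  n2 → {n4,n6,n7}
  n3 → {n6,n7}
  n4 → {n6}
  n5 → ∅
  n6 → {n7}
  n7 → {n7}
  n8 → {n7}

DF(n7) = ["n7"]

Answer: ["n7"]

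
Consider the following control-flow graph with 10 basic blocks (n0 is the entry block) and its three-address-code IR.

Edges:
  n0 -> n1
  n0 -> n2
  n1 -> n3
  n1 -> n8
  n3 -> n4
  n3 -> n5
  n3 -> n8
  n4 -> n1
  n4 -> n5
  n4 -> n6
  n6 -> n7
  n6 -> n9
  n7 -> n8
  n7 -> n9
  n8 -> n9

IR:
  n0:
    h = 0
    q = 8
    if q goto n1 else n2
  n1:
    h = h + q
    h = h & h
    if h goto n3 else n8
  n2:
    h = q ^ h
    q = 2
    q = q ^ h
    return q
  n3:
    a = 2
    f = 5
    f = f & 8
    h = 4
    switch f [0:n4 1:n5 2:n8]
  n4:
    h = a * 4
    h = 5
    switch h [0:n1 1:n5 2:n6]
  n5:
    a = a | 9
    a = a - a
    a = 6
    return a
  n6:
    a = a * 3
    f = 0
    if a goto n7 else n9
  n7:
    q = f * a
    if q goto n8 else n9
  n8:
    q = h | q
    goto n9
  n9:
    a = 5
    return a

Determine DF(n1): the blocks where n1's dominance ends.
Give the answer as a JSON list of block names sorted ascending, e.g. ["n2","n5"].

idom tree: n1←n0 n2←n0 n3←n1 n4←n3 n5←n3 n6←n4 n7←n6 n8←n1 n9←n1
Join-block Dom:
  n1: preds {n0,n4}: {n0} ∩ {n0,n1,n3,n4} = {n0}; idom=n0
  n5: preds {n3,n4}: {n0,n1,n3} ∩ {n0,n1,n3,n4} = {n0,n1,n3}; idom=n3
  n8: preds {n1,n3,n7}: {n0,n1} ∩ {n0,n1,n3} ∩ {n0,n1,n3,n4,n6,n7} = {n0,n1}; idom=n1
  n9: preds {n6,n7,n8}: {n0,n1,n3,n4,n6} ∩ {n0,n1,n3,n4,n6,n7} ∩ {n0,n1,n8} = {n0,n1}; idom=n1

DF walk-up:
  join n1 pred n0: · stop@n0
  join n1 pred n4: n4→n3→n1 stop@n0
  join n5 pred n3: · stop@n3
  join n5 pred n4: n4 stop@n3
  join n8 pred n1: · stop@n1
  join n8 pred n3: n3 stop@n1
  join n8 pred n7: n7→n6→n4→n3 stop@n1
  join n9 pred n6: n6→n4→n3 stop@n1
  join n9 pred n7: n7→n6→n4→n3 stop@n1
  join n9 pred n8: n8 stop@n1
  n0: DF=∅
  n1: DF={n1}
  n2: DF=∅
  n3: DF={n1,n8,n9}
  n4: DF={n1,n5,n8,n9}
  n5: DF=∅
  n6: DF={n8,n9}
  n7: DF={n8,n9}
  n8: DF={n9}
  n9: DF=∅

DF(n1) = ["n1"]

Answer: ["n1"]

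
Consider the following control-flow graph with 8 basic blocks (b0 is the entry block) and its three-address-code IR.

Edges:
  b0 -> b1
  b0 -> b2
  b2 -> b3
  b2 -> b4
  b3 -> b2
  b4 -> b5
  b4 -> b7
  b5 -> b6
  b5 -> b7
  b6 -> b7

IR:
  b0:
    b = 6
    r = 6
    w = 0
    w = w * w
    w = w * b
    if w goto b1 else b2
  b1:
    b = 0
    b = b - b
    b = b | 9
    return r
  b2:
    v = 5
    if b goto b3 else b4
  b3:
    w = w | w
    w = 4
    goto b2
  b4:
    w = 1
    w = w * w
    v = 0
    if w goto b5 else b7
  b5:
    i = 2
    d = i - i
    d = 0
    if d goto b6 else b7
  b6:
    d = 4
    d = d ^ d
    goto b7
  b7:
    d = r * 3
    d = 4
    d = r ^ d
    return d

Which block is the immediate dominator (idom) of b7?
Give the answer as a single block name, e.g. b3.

idom tree: b1←b0 b2←b0 b3←b2 b4←b2 b5←b4 b6←b5 b7←b4
Dom∩ at merges:
  b2: preds {b0,b3}: {b0} ∩ {b0,b2,b3} = {b0}; idom=b0
  b7: preds {b4,b5,b6}: {b0,b2,b4} ∩ {b0,b2,b4,b5} ∩ {b0,b2,b4,b5,b6} = {b0,b2,b4}; idom=b4

idom(b7) = b4

Answer: b4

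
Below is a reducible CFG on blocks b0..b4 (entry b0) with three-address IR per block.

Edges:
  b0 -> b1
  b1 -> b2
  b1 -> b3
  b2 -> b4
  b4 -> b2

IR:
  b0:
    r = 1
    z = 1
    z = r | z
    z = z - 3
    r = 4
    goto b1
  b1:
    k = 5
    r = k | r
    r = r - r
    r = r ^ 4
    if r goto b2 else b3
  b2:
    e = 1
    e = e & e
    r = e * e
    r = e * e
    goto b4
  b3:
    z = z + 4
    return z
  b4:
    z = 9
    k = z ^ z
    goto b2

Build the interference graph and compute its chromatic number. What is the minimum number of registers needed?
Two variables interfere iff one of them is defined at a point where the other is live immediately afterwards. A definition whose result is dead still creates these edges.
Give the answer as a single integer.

Block summaries:
  b0: def={r,z} ue=∅
  b1: def={k,r} ue={r}
  b2: def={e,r} ue=∅
  b3: def={z} ue={z}
  b4: def={k,z} ue=∅

Live sets:
  b0: in=∅ out={r,z}
  b1: in={r,z} out={z}
  b2: in=∅ out=∅
  b3: in={z} out=∅
  b4: in=∅ out=∅

Conflict graph:
  e — {r}
  k — {r,z}
  r — {e,k,z}
  z — {k,r}

Colouring:
  clique {k,r,z} ⇒ need ≥ 3
  3-colouring: R0={r}  R1={e,k}  R2={z}
  χ = 3

Answer: 3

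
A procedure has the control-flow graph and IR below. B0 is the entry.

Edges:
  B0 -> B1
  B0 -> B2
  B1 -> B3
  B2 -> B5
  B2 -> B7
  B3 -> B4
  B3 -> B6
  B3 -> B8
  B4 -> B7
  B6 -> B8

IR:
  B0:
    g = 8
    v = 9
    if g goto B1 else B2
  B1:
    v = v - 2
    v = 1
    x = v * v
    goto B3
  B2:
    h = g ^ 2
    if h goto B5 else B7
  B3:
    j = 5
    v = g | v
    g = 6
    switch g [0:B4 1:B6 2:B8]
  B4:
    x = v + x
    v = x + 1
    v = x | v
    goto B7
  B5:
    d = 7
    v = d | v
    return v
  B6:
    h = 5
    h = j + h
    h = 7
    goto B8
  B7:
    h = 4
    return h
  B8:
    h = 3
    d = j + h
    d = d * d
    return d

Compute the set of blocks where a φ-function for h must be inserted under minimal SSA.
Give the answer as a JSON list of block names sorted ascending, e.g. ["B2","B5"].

Answer: ["B7", "B8"]

Analysis:
idom tree: B1←B0 B2←B0 B3←B1 B4←B3 B5←B2 B6←B3 B7←B0 B8←B3
Dom∩ at merges:
  B7: preds {B2,B4}: {B0,B2} ∩ {B0,B1,B3,B4} = {B0}; idom=B0
  B8: preds {B3,B6}: {B0,B1,B3} ∩ {B0,B1,B3,B6} = {B0,B1,B3}; idom=B3

Frontier:
  B7←B2: walk B2 to B0
  B7←B4: walk B4→B3→B1 to B0
  B8←B3: walk · to B3
  B8←B6: walk B6 to B3
  B0: DF=∅
  B1: DF={B7}
  B2: DF={B7}
  B3: DF={B7}
  B4: DF={B7}
  B5: DF=∅
  B6: DF={B8}
  B7: DF=∅
  B8: DF=∅

φ for h: defs {B2,B6,B7,B8}
  DF⁺ = {B7,B8}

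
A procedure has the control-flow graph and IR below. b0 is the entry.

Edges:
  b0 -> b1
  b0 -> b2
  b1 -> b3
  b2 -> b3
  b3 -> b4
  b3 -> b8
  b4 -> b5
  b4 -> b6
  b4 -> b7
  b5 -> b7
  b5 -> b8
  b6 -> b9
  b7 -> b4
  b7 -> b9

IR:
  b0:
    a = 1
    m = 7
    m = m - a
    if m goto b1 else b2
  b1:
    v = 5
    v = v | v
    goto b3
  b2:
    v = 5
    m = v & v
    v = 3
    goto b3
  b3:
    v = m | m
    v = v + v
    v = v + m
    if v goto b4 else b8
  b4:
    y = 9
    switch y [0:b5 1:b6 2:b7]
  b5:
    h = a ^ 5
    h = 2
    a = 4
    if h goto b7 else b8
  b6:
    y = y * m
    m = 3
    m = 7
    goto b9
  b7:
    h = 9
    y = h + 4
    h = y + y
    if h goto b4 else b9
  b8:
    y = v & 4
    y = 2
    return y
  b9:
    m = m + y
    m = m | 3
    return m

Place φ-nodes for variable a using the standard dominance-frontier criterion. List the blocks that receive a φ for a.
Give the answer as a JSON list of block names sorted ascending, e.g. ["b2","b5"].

Answer: ["b4", "b7", "b8", "b9"]

Working:
idom tree: b1←b0 b2←b0 b3←b0 b4←b3 b5←b4 b6←b4 b7←b4 b8←b3 b9←b4
Dom at joins:
  b3: preds {b1,b2}: {b0,b1} ∩ {b0,b2} = {b0}; idom=b0
  b4: preds {b3,b7}: {b0,b3} ∩ {b0,b3,b4,b7} = {b0,b3}; idom=b3
  b7: preds {b4,b5}: {b0,b3,b4} ∩ {b0,b3,b4,b5} = {b0,b3,b4}; idom=b4
  b8: preds {b3,b5}: {b0,b3} ∩ {b0,b3,b4,b5} = {b0,b3}; idom=b3
  b9: preds {b6,b7}: {b0,b3,b4,b6} ∩ {b0,b3,b4,b7} = {b0,b3,b4}; idom=b4

DF derivation:
  b3←b1: walk b1 to b0
  b3←b2: walk b2 to b0
  b4←b3: walk · to b3
  b4←b7: walk b7→b4 to b3
  b7←b4: walk · to b4
  b7←b5: walk b5 to b4
  b8←b3: walk · to b3
  b8←b5: walk b5→b4 to b3
  b9←b6: walk b6 to b4
  b9←b7: walk b7 to b4
  b0 → ∅
  b1 → {b3}
  b2 → {b3}
  b3 → ∅
  b4 → {b4,b8}
  b5 → {b7,b8}
  b6 → {b9}
  b7 → {b4,b9}
  b8 → ∅
  b9 → ∅

φ for a: defs {b0,b5}
  DF⁺ = {b4,b7,b8,b9}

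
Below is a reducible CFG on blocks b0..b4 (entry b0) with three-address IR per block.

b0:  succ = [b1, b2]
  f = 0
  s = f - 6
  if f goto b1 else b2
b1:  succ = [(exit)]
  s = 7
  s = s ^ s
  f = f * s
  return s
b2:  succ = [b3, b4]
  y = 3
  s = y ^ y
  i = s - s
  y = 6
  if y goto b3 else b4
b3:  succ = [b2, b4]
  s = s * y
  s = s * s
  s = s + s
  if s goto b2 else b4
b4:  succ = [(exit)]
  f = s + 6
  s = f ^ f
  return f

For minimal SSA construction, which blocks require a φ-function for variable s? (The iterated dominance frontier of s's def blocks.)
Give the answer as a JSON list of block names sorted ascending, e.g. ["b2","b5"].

Answer: ["b2", "b4"]

Derivation:
idom tree: b1←b0 b2←b0 b3←b2 b4←b2
Join-block Dom:
  b2: preds {b0,b3}: {b0} ∩ {b0,b2,b3} = {b0}; idom=b0
  b4: preds {b2,b3}: {b0,b2} ∩ {b0,b2,b3} = {b0,b2}; idom=b2

DF derivation:
  join b2 pred b0: · stop@b0
  join b2 pred b3: b3→b2 stop@b0
  join b4 pred b2: · stop@b2
  join b4 pred b3: b3 stop@b2
  DF(b0)=∅
  DF(b1)=∅
  DF(b2)={b2}
  DF(b3)={b2,b4}
  DF(b4)=∅

φ for s: defs {b0,b1,b2,b3,b4}
  DF⁺ = {b2,b4}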